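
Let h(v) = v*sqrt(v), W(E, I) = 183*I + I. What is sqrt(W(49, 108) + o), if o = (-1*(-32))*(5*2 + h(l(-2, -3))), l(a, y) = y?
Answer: 4*sqrt(1262 - 6*I*sqrt(3)) ≈ 142.1 - 0.58507*I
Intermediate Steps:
W(E, I) = 184*I
h(v) = v**(3/2)
o = 320 - 96*I*sqrt(3) (o = (-1*(-32))*(5*2 + (-3)**(3/2)) = 32*(10 - 3*I*sqrt(3)) = 320 - 96*I*sqrt(3) ≈ 320.0 - 166.28*I)
sqrt(W(49, 108) + o) = sqrt(184*108 + (320 - 96*I*sqrt(3))) = sqrt(19872 + (320 - 96*I*sqrt(3))) = sqrt(20192 - 96*I*sqrt(3))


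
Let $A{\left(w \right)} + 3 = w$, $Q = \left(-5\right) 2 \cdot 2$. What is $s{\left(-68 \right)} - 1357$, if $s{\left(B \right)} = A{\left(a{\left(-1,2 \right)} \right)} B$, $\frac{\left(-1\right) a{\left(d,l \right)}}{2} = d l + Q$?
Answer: $-4145$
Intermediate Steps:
$Q = -20$ ($Q = \left(-10\right) 2 = -20$)
$a{\left(d,l \right)} = 40 - 2 d l$ ($a{\left(d,l \right)} = - 2 \left(d l - 20\right) = - 2 \left(-20 + d l\right) = 40 - 2 d l$)
$A{\left(w \right)} = -3 + w$
$s{\left(B \right)} = 41 B$ ($s{\left(B \right)} = \left(-3 + \left(40 - \left(-2\right) 2\right)\right) B = \left(-3 + \left(40 + 4\right)\right) B = \left(-3 + 44\right) B = 41 B$)
$s{\left(-68 \right)} - 1357 = 41 \left(-68\right) - 1357 = -2788 - 1357 = -4145$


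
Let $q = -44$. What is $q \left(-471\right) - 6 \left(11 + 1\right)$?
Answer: $20652$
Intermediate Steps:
$q \left(-471\right) - 6 \left(11 + 1\right) = \left(-44\right) \left(-471\right) - 6 \left(11 + 1\right) = 20724 - 72 = 20652$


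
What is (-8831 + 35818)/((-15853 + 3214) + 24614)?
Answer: 26987/11975 ≈ 2.2536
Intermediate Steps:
(-8831 + 35818)/((-15853 + 3214) + 24614) = 26987/(-12639 + 24614) = 26987/11975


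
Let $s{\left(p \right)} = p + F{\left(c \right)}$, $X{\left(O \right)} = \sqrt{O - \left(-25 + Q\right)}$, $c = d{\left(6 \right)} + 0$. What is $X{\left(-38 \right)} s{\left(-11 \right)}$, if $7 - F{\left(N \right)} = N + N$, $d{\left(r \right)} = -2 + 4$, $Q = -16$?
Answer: $- 8 \sqrt{3} \approx -13.856$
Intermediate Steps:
$d{\left(r \right)} = 2$
$c = 2$ ($c = 2 + 0 = 2$)
$F{\left(N \right)} = 7 - 2 N$ ($F{\left(N \right)} = 7 - \left(N + N\right) = 7 - 2 N$)
$X{\left(O \right)} = \sqrt{41 + O}$ ($X{\left(O \right)} = \sqrt{O + \left(25 - -16\right)} = \sqrt{O + \left(25 + 16\right)} = \sqrt{O + 41} = \sqrt{41 + O}$)
$s{\left(p \right)} = 3 + p$ ($s{\left(p \right)} = p + \left(7 - 4\right) = p + 3 = 3 + p$)
$X{\left(-38 \right)} s{\left(-11 \right)} = \sqrt{41 - 38} \left(3 - 11\right) = \sqrt{3} \left(-8\right) = - 8 \sqrt{3}$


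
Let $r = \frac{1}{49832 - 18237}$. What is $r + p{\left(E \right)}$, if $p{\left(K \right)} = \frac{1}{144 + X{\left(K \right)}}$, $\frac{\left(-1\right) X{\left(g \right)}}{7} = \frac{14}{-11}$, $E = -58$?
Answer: $\frac{349227}{53142790} \approx 0.0065715$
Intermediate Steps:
$X{\left(g \right)} = \frac{98}{11}$ ($X{\left(g \right)} = - 7 \frac{14}{-11} = - 7 \cdot 14 \left(- \frac{1}{11}\right) = \left(-7\right) \left(- \frac{14}{11}\right) = \frac{98}{11}$)
$p{\left(K \right)} = \frac{11}{1682}$ ($p{\left(K \right)} = \frac{1}{144 + \frac{98}{11}} = \frac{1}{\frac{1682}{11}} = \frac{11}{1682}$)
$r = \frac{1}{31595}$ ($r = \frac{1}{49832 - 18237} = \frac{1}{31595} \approx 3.1651 \cdot 10^{-5}$)
$r + p{\left(E \right)} = \frac{1}{31595} + \frac{11}{1682} = \frac{349227}{53142790}$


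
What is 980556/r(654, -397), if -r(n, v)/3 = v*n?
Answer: 163426/129819 ≈ 1.2589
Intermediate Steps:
r(n, v) = -3*n*v (r(n, v) = -3*v*n = -3*n*v)
980556/r(654, -397) = 980556/((-3*654*(-397))) = 980556/778914 = 980556*(1/778914) = 163426/129819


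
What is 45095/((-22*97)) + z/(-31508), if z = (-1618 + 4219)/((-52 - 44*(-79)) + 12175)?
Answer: -11081947776637/524423342564 ≈ -21.132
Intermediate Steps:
z = 2601/15599 (z = 2601/((-52 + 3476) + 12175) = 2601/(3424 + 12175) = 2601/15599 ≈ 0.16674)
45095/((-22*97)) + z/(-31508) = 45095/((-22*97)) + (2601/15599)/(-31508) = 45095/(-2134) + (2601/15599)*(-1/31508) = 45095*(-1/2134) - 2601/491493292 = -45095/2134 - 2601/491493292 = -11081947776637/524423342564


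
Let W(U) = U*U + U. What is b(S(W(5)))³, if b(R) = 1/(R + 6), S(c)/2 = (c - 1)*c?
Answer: 1/5322708936 ≈ 1.8787e-10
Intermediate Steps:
W(U) = U + U² (W(U) = U² + U = U + U²)
S(c) = 2*c*(-1 + c) (S(c) = 2*((c - 1)*c) = 2*((-1 + c)*c) = 2*(c*(-1 + c)) = 2*c*(-1 + c))
b(R) = 1/(6 + R)
b(S(W(5)))³ = (1/(6 + 2*(5*(1 + 5))*(-1 + 5*(1 + 5))))³ = (1/(6 + 2*(5*6)*(-1 + 5*6)))³ = (1/(6 + 2*30*(-1 + 30)))³ = (1/(6 + 2*30*29))³ = (1/(6 + 1740))³ = (1/1746)³ = 1/5322708936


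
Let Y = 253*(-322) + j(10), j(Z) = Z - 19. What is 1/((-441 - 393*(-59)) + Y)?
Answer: -1/58729 ≈ -1.7027e-5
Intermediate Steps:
j(Z) = -19 + Z
Y = -81475 (Y = 253*(-322) + (-19 + 10) = -81466 - 9 = -81475)
1/((-441 - 393*(-59)) + Y) = 1/((-441 - 393*(-59)) - 81475) = 1/((-441 + 23187) - 81475) = 1/(22746 - 81475) = 1/(-58729) = -1/58729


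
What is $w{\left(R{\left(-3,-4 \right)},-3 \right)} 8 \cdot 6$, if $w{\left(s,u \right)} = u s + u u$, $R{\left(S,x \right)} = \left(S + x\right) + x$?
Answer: $2016$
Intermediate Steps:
$R{\left(S,x \right)} = S + 2 x$
$w{\left(s,u \right)} = u^{2} + s u$ ($w{\left(s,u \right)} = s u + u^{2} = u^{2} + s u$)
$w{\left(R{\left(-3,-4 \right)},-3 \right)} 8 \cdot 6 = - 3 \left(\left(-3 + 2 \left(-4\right)\right) - 3\right) 8 \cdot 6 = - 3 \left(\left(-3 - 8\right) - 3\right) 8 \cdot 6 = - 3 \left(-11 - 3\right) 8 \cdot 6 = \left(-3\right) \left(-14\right) 8 \cdot 6 = 42 \cdot 8 \cdot 6 = 336 \cdot 6 = 2016$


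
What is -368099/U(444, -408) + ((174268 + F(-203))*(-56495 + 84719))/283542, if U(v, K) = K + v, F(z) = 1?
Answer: 1730879299/243036 ≈ 7121.9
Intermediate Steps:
-368099/U(444, -408) + ((174268 + F(-203))*(-56495 + 84719))/283542 = -368099/(-408 + 444) + ((174268 + 1)*(-56495 + 84719))/283542 = -368099/36 + (174269*28224)*(1/283542) = -368099*1/36 + 4918568256*(1/283542) = -368099/36 + 117108768/6751 = 1730879299/243036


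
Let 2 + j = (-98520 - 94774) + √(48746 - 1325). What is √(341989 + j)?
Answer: √(148693 + 3*√5269) ≈ 385.89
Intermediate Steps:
j = -193296 + 3*√5269 (j = -2 + ((-98520 - 94774) + √(48746 - 1325)) = -2 + (-193294 + √47421) = -2 + (-193294 + 3*√5269) = -193296 + 3*√5269 ≈ -1.9308e+5)
√(341989 + j) = √(341989 + (-193296 + 3*√5269)) = √(148693 + 3*√5269)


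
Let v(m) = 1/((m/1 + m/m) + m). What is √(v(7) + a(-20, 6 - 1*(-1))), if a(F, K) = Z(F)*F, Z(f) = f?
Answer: √90015/15 ≈ 20.002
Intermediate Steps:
v(m) = 1/(1 + 2*m) (v(m) = 1/((m*1 + 1) + m) = 1/((m + 1) + m) = 1/((1 + m) + m) = 1/(1 + 2*m))
a(F, K) = F² (a(F, K) = F*F = F²)
√(v(7) + a(-20, 6 - 1*(-1))) = √(1/(1 + 2*7) + (-20)²) = √(1/(1 + 14) + 400) = √(1/15 + 400) = √(6001/15) = √90015/15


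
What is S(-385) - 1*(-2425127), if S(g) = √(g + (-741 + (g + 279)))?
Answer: 2425127 + 4*I*√77 ≈ 2.4251e+6 + 35.1*I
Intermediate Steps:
S(g) = √(-462 + 2*g) (S(g) = √(g + (-741 + (279 + g))) = √(g + (-462 + g)) = √(-462 + 2*g))
S(-385) - 1*(-2425127) = √(-462 + 2*(-385)) - 1*(-2425127) = √(-462 - 770) + 2425127 = √(-1232) + 2425127 = 4*I*√77 + 2425127 = 2425127 + 4*I*√77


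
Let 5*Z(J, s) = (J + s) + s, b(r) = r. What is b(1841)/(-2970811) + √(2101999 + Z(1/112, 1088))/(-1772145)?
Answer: -1841/2970811 - √41207710355/248100300 ≈ -0.0014379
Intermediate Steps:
Z(J, s) = J/5 + 2*s/5 (Z(J, s) = ((J + s) + s)/5 = (J + 2*s)/5 = J/5 + 2*s/5)
b(1841)/(-2970811) + √(2101999 + Z(1/112, 1088))/(-1772145) = 1841/(-2970811) + √(2101999 + ((⅕)/112 + (⅖)*1088))/(-1772145) = 1841*(-1/2970811) + √(2101999 + ((⅕)*(1/112) + 2176/5))*(-1/1772145) = -1841/2970811 + √(2101999 + (1/560 + 2176/5))*(-1/1772145) = -1841/2970811 + √(2101999 + 243713/560)*(-1/1772145) = -1841/2970811 + √(1177363153/560)*(-1/1772145) = -1841/2970811 + (√41207710355/140)*(-1/1772145) = -1841/2970811 - √41207710355/248100300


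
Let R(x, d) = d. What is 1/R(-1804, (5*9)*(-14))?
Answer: -1/630 ≈ -0.0015873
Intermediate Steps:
1/R(-1804, (5*9)*(-14)) = 1/((5*9)*(-14)) = 1/(45*(-14)) = 1/(-630) = -1/630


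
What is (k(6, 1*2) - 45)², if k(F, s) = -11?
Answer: 3136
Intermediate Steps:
(k(6, 1*2) - 45)² = (-11 - 45)² = (-56)² = 3136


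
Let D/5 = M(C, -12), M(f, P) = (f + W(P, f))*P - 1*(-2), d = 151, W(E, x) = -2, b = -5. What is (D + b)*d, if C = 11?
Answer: -80785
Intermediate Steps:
M(f, P) = 2 + P*(-2 + f) (M(f, P) = (f - 2)*P - 1*(-2) = (-2 + f)*P + 2 = P*(-2 + f) + 2 = 2 + P*(-2 + f))
D = -530 (D = 5*(2 - 2*(-12) - 12*11) = 5*(2 + 24 - 132) = 5*(-106) = -530)
(D + b)*d = (-530 - 5)*151 = -535*151 = -80785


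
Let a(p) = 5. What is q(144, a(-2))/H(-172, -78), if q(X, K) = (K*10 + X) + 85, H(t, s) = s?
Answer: -93/26 ≈ -3.5769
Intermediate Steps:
q(X, K) = 85 + X + 10*K (q(X, K) = (10*K + X) + 85 = (X + 10*K) + 85 = 85 + X + 10*K)
q(144, a(-2))/H(-172, -78) = (85 + 144 + 10*5)/(-78) = (85 + 144 + 50)*(-1/78) = 279*(-1/78) = -93/26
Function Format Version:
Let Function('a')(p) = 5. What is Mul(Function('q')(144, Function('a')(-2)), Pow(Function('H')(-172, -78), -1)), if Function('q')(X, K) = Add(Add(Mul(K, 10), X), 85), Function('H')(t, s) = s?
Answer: Rational(-93, 26) ≈ -3.5769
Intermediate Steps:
Function('q')(X, K) = Add(85, X, Mul(10, K)) (Function('q')(X, K) = Add(Add(Mul(10, K), X), 85) = Add(Add(X, Mul(10, K)), 85) = Add(85, X, Mul(10, K)))
Mul(Function('q')(144, Function('a')(-2)), Pow(Function('H')(-172, -78), -1)) = Mul(Add(85, 144, Mul(10, 5)), Pow(-78, -1)) = Mul(Add(85, 144, 50), Rational(-1, 78)) = Mul(279, Rational(-1, 78)) = Rational(-93, 26)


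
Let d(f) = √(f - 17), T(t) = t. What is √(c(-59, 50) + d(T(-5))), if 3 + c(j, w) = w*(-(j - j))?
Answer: √(-3 + I*√22) ≈ 1.1331 + 2.0698*I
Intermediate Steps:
c(j, w) = -3 (c(j, w) = -3 + w*(-(j - j)) = -3 + w*(-1*0) = -3 + w*0 = -3 + 0 = -3)
d(f) = √(-17 + f)
√(c(-59, 50) + d(T(-5))) = √(-3 + √(-17 - 5)) = √(-3 + √(-22)) = √(-3 + I*√22)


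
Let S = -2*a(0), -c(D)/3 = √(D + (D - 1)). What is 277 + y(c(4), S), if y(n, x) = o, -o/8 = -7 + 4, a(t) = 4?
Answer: 301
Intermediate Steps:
c(D) = -3*√(-1 + 2*D) (c(D) = -3*√(D + (D - 1)) = -3*√(D + (-1 + D)) = -3*√(-1 + 2*D))
o = 24 (o = -8*(-7 + 4) = -8*(-3) = 24)
S = -8 (S = -2*4 = -8)
y(n, x) = 24
277 + y(c(4), S) = 277 + 24 = 301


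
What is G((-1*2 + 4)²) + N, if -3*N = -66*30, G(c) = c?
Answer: 664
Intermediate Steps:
N = 660 (N = -(-22)*30 = -⅓*(-1980) = 660)
G((-1*2 + 4)²) + N = (-1*2 + 4)² + 660 = (-2 + 4)² + 660 = 2² + 660 = 4 + 660 = 664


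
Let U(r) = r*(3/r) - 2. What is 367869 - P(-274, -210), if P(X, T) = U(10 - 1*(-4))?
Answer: 367868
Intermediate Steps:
U(r) = 1 (U(r) = 3 - 2 = 1)
P(X, T) = 1
367869 - P(-274, -210) = 367869 - 1*1 = 367869 - 1 = 367868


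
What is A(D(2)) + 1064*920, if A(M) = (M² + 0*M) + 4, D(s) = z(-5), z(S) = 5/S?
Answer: 978885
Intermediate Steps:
D(s) = -1 (D(s) = 5/(-5) = 5*(-⅕) = -1)
A(M) = 4 + M² (A(M) = (M² + 0) + 4 = M² + 4 = 4 + M²)
A(D(2)) + 1064*920 = (4 + (-1)²) + 1064*920 = (4 + 1) + 978880 = 5 + 978880 = 978885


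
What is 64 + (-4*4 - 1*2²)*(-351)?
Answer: 7084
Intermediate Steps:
64 + (-4*4 - 1*2²)*(-351) = 64 + (-16 - 1*4)*(-351) = 64 + (-16 - 4)*(-351) = 64 - 20*(-351) = 64 + 7020 = 7084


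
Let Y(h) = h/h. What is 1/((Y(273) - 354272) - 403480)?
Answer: -1/757751 ≈ -1.3197e-6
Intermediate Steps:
Y(h) = 1
1/((Y(273) - 354272) - 403480) = 1/((1 - 354272) - 403480) = 1/(-354271 - 403480) = 1/(-757751) = -1/757751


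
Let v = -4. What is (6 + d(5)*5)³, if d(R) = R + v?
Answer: 1331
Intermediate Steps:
d(R) = -4 + R (d(R) = R - 4 = -4 + R)
(6 + d(5)*5)³ = (6 + (-4 + 5)*5)³ = (6 + 1*5)³ = (6 + 5)³ = 11³ = 1331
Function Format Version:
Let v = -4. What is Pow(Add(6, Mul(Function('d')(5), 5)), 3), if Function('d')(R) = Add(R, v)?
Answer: 1331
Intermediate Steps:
Function('d')(R) = Add(-4, R) (Function('d')(R) = Add(R, -4) = Add(-4, R))
Pow(Add(6, Mul(Function('d')(5), 5)), 3) = Pow(Add(6, Mul(Add(-4, 5), 5)), 3) = Pow(Add(6, Mul(1, 5)), 3) = Pow(Add(6, 5), 3) = Pow(11, 3) = 1331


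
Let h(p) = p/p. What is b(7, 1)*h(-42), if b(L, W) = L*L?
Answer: 49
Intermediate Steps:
h(p) = 1
b(L, W) = L²
b(7, 1)*h(-42) = 7²*1 = 49*1 = 49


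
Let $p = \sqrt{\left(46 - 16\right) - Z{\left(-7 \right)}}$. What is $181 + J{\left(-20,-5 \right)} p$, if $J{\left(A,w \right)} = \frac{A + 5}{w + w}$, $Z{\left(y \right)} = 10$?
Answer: $181 + 3 \sqrt{5} \approx 187.71$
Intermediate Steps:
$J{\left(A,w \right)} = \frac{5 + A}{2 w}$
$p = 2 \sqrt{5}$ ($p = \sqrt{\left(46 - 16\right) - 10} = \sqrt{30 - 10} = \sqrt{20} = 2 \sqrt{5} \approx 4.4721$)
$181 + J{\left(-20,-5 \right)} p = 181 + \frac{5 - 20}{2 \left(-5\right)} 2 \sqrt{5} = 181 + \frac{1}{2} \left(- \frac{1}{5}\right) \left(-15\right) 2 \sqrt{5} = 181 + \frac{3 \cdot 2 \sqrt{5}}{2} = 181 + 3 \sqrt{5}$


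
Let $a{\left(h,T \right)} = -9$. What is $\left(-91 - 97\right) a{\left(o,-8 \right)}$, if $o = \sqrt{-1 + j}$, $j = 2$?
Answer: $1692$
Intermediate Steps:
$o = 1$ ($o = \sqrt{-1 + 2} = \sqrt{1} = 1$)
$\left(-91 - 97\right) a{\left(o,-8 \right)} = \left(-91 - 97\right) \left(-9\right) = \left(-188\right) \left(-9\right) = 1692$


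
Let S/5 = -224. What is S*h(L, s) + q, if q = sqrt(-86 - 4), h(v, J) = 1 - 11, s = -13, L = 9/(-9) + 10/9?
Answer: 11200 + 3*I*sqrt(10) ≈ 11200.0 + 9.4868*I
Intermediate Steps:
L = 1/9 (L = 9*(-1/9) + 10*(1/9) = -1 + 10/9 = 1/9 ≈ 0.11111)
S = -1120 (S = 5*(-224) = -1120)
h(v, J) = -10
q = 3*I*sqrt(10) (q = sqrt(-90) = 3*I*sqrt(10) ≈ 9.4868*I)
S*h(L, s) + q = -1120*(-10) + 3*I*sqrt(10) = 11200 + 3*I*sqrt(10)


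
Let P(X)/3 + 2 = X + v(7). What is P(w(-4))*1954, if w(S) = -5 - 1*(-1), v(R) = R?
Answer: 5862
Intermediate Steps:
w(S) = -4 (w(S) = -5 + 1 = -4)
P(X) = 15 + 3*X (P(X) = -6 + 3*(X + 7) = -6 + 3*(7 + X) = -6 + (21 + 3*X) = 15 + 3*X)
P(w(-4))*1954 = (15 + 3*(-4))*1954 = (15 - 12)*1954 = 3*1954 = 5862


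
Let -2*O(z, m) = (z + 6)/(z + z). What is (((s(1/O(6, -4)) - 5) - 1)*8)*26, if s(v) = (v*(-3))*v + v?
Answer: -4160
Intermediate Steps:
O(z, m) = -(6 + z)/(4*z) (O(z, m) = -(z + 6)/(2*(z + z)) = -(6 + z)/(2*(2*z)) = -(6 + z)*1/(2*z)/2 = -(6 + z)/(4*z))
s(v) = v - 3*v² (s(v) = (-3*v)*v + v = -3*v² + v = v - 3*v²)
(((s(1/O(6, -4)) - 5) - 1)*8)*26 = ((((1 - 3*24/(-6 - 1*6))/(((¼)*(-6 - 1*6)/6)) - 5) - 1)*8)*26 = ((((1 - 3*24/(-6 - 6))/(((¼)*(⅙)*(-6 - 6))) - 5) - 1)*8)*26 = ((((1 - 3/((¼)*(⅙)*(-12)))/(((¼)*(⅙)*(-12))) - 5) - 1)*8)*26 = ((((1 - 3/(-½))/(-½) - 5) - 1)*8)*26 = (((-2*(1 - 3*(-2)) - 5) - 1)*8)*26 = (((-2*(1 + 6) - 5) - 1)*8)*26 = (((-2*7 - 5) - 1)*8)*26 = (((-14 - 5) - 1)*8)*26 = ((-19 - 1)*8)*26 = -20*8*26 = -160*26 = -4160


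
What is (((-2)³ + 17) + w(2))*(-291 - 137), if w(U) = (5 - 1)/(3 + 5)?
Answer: -4066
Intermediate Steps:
w(U) = ½ (w(U) = 4/8 = 4*(⅛) = ½)
(((-2)³ + 17) + w(2))*(-291 - 137) = (((-2)³ + 17) + ½)*(-291 - 137) = ((-8 + 17) + ½)*(-428) = (9 + ½)*(-428) = (19/2)*(-428) = -4066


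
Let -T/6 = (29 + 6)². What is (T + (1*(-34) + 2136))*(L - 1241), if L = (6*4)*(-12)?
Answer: 8024192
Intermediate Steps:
L = -288 (L = 24*(-12) = -288)
T = -7350 (T = -6*(29 + 6)² = -6*35² = -6*1225 = -7350)
(T + (1*(-34) + 2136))*(L - 1241) = (-7350 + (1*(-34) + 2136))*(-288 - 1241) = (-7350 + (-34 + 2136))*(-1529) = (-7350 + 2102)*(-1529) = -5248*(-1529) = 8024192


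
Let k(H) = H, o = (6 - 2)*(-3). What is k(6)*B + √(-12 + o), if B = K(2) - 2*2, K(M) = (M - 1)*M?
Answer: -12 + 2*I*√6 ≈ -12.0 + 4.899*I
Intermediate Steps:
o = -12 (o = 4*(-3) = -12)
K(M) = M*(-1 + M) (K(M) = (-1 + M)*M = M*(-1 + M))
B = -2 (B = 2*(-1 + 2) - 2*2 = 2*1 - 4 = 2 - 4 = -2)
k(6)*B + √(-12 + o) = 6*(-2) + √(-12 - 12) = -12 + √(-24) = -12 + 2*I*√6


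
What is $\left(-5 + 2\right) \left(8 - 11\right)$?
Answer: $9$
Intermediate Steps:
$\left(-5 + 2\right) \left(8 - 11\right) = \left(-3\right) \left(-3\right) = 9$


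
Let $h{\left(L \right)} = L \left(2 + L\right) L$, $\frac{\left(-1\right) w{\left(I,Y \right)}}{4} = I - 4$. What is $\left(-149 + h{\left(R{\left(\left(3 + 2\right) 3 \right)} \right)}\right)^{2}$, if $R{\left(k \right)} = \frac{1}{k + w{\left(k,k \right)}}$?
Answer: $\frac{13205258281216}{594823321} \approx 22200.0$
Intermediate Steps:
$w{\left(I,Y \right)} = 16 - 4 I$ ($w{\left(I,Y \right)} = - 4 \left(I - 4\right) = - 4 \left(-4 + I\right) = 16 - 4 I$)
$R{\left(k \right)} = \frac{1}{16 - 3 k}$ ($R{\left(k \right)} = \frac{1}{k - \left(-16 + 4 k\right)} = \frac{1}{16 - 3 k}$)
$h{\left(L \right)} = L^{2} \left(2 + L\right)$ ($h{\left(L \right)} = L L \left(2 + L\right) = L^{2} \left(2 + L\right)$)
$\left(-149 + h{\left(R{\left(\left(3 + 2\right) 3 \right)} \right)}\right)^{2} = \left(-149 + \left(- \frac{1}{-16 + 3 \left(3 + 2\right) 3}\right)^{2} \left(2 - \frac{1}{-16 + 3 \left(3 + 2\right) 3}\right)\right)^{2} = \left(-149 + \left(- \frac{1}{-16 + 3 \cdot 5 \cdot 3}\right)^{2} \left(2 - \frac{1}{-16 + 3 \cdot 5 \cdot 3}\right)\right)^{2} = \left(-149 + \left(- \frac{1}{-16 + 3 \cdot 15}\right)^{2} \left(2 - \frac{1}{-16 + 3 \cdot 15}\right)\right)^{2} = \left(-149 + \left(- \frac{1}{-16 + 45}\right)^{2} \left(2 - \frac{1}{-16 + 45}\right)\right)^{2} = \left(-149 + \left(- \frac{1}{29}\right)^{2} \left(2 - \frac{1}{29}\right)\right)^{2} = \left(-149 + \frac{1}{841} \cdot \frac{57}{29}\right)^{2} = \left(-149 + \frac{57}{24389}\right)^{2} = \left(- \frac{3633904}{24389}\right)^{2} = \frac{13205258281216}{594823321}$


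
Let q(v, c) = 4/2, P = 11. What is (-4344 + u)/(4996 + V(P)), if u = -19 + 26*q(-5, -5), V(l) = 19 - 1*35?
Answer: -1437/1660 ≈ -0.86566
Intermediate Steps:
V(l) = -16 (V(l) = 19 - 35 = -16)
q(v, c) = 2 (q(v, c) = 4*(½) = 2)
u = 33 (u = -19 + 26*2 = -19 + 52 = 33)
(-4344 + u)/(4996 + V(P)) = (-4344 + 33)/(4996 - 16) = -4311/4980 = -4311*1/4980 = -1437/1660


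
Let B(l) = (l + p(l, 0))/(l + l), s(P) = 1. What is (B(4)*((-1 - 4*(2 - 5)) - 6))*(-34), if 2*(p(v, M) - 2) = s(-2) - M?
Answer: -1105/8 ≈ -138.13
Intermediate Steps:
p(v, M) = 5/2 - M/2 (p(v, M) = 2 + (1 - M)/2 = 2 + (½ - M/2) = 5/2 - M/2)
B(l) = (5/2 + l)/(2*l) (B(l) = (l + (5/2 - ½*0))/(l + l) = (l + (5/2 + 0))/((2*l)) = (l + 5/2)*(1/(2*l)) = (5/2 + l)*(1/(2*l)) = (5/2 + l)/(2*l))
(B(4)*((-1 - 4*(2 - 5)) - 6))*(-34) = (((¼)*(5 + 2*4)/4)*((-1 - 4*(2 - 5)) - 6))*(-34) = (((¼)*(¼)*(5 + 8))*((-1 - 4*(-3)) - 6))*(-34) = (((¼)*(¼)*13)*((-1 + 12) - 6))*(-34) = (13*(11 - 6)/16)*(-34) = ((13/16)*5)*(-34) = (65/16)*(-34) = -1105/8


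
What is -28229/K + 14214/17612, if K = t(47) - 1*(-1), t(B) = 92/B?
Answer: -11682487105/1224034 ≈ -9544.3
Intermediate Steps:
K = 139/47 (K = 92/47 - 1*(-1) = 92*(1/47) + 1 = 92/47 + 1 = 139/47 ≈ 2.9574)
-28229/K + 14214/17612 = -28229/139/47 + 14214/17612 = -28229*47/139 + 14214*(1/17612) = -1326763/139 + 7107/8806 = -11682487105/1224034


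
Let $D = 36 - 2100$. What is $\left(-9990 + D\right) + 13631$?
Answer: $1577$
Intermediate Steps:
$D = -2064$ ($D = 36 - 2100 = -2064$)
$\left(-9990 + D\right) + 13631 = \left(-9990 - 2064\right) + 13631 = -12054 + 13631 = 1577$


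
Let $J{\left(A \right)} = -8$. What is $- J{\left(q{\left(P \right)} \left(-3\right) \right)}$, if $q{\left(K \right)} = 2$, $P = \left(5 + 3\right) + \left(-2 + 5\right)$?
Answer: $8$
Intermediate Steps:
$P = 11$ ($P = 8 + 3 = 11$)
$- J{\left(q{\left(P \right)} \left(-3\right) \right)} = \left(-1\right) \left(-8\right) = 8$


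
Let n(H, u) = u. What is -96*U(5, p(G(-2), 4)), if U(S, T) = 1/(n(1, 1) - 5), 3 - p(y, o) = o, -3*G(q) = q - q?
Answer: 24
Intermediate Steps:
G(q) = 0 (G(q) = -(q - q)/3 = -1/3*0 = 0)
p(y, o) = 3 - o
U(S, T) = -1/4 (U(S, T) = 1/(1 - 5) = 1/(-4) = -1/4)
-96*U(5, p(G(-2), 4)) = -96*(-1/4) = 24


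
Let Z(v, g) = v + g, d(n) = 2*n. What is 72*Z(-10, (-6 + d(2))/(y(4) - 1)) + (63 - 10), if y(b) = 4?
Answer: -715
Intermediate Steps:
Z(v, g) = g + v
72*Z(-10, (-6 + d(2))/(y(4) - 1)) + (63 - 10) = 72*((-6 + 2*2)/(4 - 1) - 10) + (63 - 10) = 72*((-6 + 4)/3 - 10) + 53 = 72*(-2*⅓ - 10) + 53 = 72*(-⅔ - 10) + 53 = 72*(-32/3) + 53 = -768 + 53 = -715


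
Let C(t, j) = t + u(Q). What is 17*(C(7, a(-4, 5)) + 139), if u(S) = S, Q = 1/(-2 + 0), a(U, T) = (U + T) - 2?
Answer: 4947/2 ≈ 2473.5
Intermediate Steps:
a(U, T) = -2 + T + U (a(U, T) = (T + U) - 2 = -2 + T + U)
Q = -½ (Q = 1/(-2) = -½ ≈ -0.50000)
C(t, j) = -½ + t (C(t, j) = t - ½ = -½ + t)
17*(C(7, a(-4, 5)) + 139) = 17*((-½ + 7) + 139) = 17*(13/2 + 139) = 17*(291/2) = 4947/2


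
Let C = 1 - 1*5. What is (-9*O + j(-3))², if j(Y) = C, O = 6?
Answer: 3364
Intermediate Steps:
C = -4 (C = 1 - 5 = -4)
j(Y) = -4
(-9*O + j(-3))² = (-9*6 - 4)² = (-54 - 4)² = (-58)² = 3364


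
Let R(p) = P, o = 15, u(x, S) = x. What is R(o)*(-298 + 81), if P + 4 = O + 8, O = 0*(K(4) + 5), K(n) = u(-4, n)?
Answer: -868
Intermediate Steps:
K(n) = -4
O = 0 (O = 0*(-4 + 5) = 0*1 = 0)
P = 4 (P = -4 + (0 + 8) = -4 + 8 = 4)
R(p) = 4
R(o)*(-298 + 81) = 4*(-298 + 81) = 4*(-217) = -868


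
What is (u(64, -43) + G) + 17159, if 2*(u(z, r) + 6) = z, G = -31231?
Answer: -14046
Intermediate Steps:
u(z, r) = -6 + z/2
(u(64, -43) + G) + 17159 = ((-6 + (1/2)*64) - 31231) + 17159 = ((-6 + 32) - 31231) + 17159 = (26 - 31231) + 17159 = -31205 + 17159 = -14046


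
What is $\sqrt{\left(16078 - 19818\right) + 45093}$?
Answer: $\sqrt{41353} \approx 203.35$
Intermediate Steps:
$\sqrt{\left(16078 - 19818\right) + 45093} = \sqrt{-3740 + 45093} = \sqrt{41353}$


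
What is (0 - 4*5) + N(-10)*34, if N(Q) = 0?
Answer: -20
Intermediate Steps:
(0 - 4*5) + N(-10)*34 = (0 - 4*5) + 0*34 = (0 - 20) + 0 = -20 + 0 = -20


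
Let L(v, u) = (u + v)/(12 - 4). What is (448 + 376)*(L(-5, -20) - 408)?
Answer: -338767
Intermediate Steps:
L(v, u) = u/8 + v/8 (L(v, u) = (u + v)/8 = (u + v)*(1/8) = u/8 + v/8)
(448 + 376)*(L(-5, -20) - 408) = (448 + 376)*(((1/8)*(-20) + (1/8)*(-5)) - 408) = 824*((-5/2 - 5/8) - 408) = 824*(-25/8 - 408) = 824*(-3289/8) = -338767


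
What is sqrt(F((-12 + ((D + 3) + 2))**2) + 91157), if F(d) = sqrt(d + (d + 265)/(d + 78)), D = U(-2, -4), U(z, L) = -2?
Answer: sqrt(2304540117 + 18285*sqrt(159))/159 ≈ 301.94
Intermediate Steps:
D = -2
F(d) = sqrt(d + (265 + d)/(78 + d))
sqrt(F((-12 + ((D + 3) + 2))**2) + 91157) = sqrt(sqrt((265 + (-12 + ((-2 + 3) + 2))**2 + (-12 + ((-2 + 3) + 2))**2*(78 + (-12 + ((-2 + 3) + 2))**2))/(78 + (-12 + ((-2 + 3) + 2))**2)) + 91157) = sqrt(sqrt((265 + (-12 + (1 + 2))**2 + (-12 + (1 + 2))**2*(78 + (-12 + (1 + 2))**2))/(78 + (-12 + (1 + 2))**2)) + 91157) = sqrt(sqrt((265 + (-12 + 3)**2 + (-12 + 3)**2*(78 + (-12 + 3)**2))/(78 + (-12 + 3)**2)) + 91157) = sqrt(sqrt((265 + (-9)**2 + (-9)**2*(78 + (-9)**2))/(78 + (-9)**2)) + 91157) = sqrt(sqrt((265 + 81 + 81*(78 + 81))/(78 + 81)) + 91157) = sqrt(sqrt((265 + 81 + 81*159)/159) + 91157) = sqrt(sqrt((265 + 81 + 12879)/159) + 91157) = sqrt(sqrt((1/159)*13225) + 91157) = sqrt(sqrt(13225/159) + 91157) = sqrt(115*sqrt(159)/159 + 91157) = sqrt(91157 + 115*sqrt(159)/159)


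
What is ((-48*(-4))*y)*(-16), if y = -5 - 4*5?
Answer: 76800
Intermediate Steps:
y = -25 (y = -5 - 20 = -25)
((-48*(-4))*y)*(-16) = (-48*(-4)*(-25))*(-16) = (192*(-25))*(-16) = -4800*(-16) = 76800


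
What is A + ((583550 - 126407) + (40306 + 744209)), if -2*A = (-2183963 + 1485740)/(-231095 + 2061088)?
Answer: 4544451595011/3659986 ≈ 1.2417e+6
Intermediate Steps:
A = 698223/3659986 (A = -(-2183963 + 1485740)/(2*(-231095 + 2061088)) = -(-698223)/(2*1829993) = -½*(-698223/1829993) = 698223/3659986 ≈ 0.19077)
A + ((583550 - 126407) + (40306 + 744209)) = 698223/3659986 + ((583550 - 126407) + (40306 + 744209)) = 698223/3659986 + (457143 + 784515) = 698223/3659986 + 1241658 = 4544451595011/3659986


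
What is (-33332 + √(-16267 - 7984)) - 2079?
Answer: -35411 + I*√24251 ≈ -35411.0 + 155.73*I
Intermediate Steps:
(-33332 + √(-16267 - 7984)) - 2079 = (-33332 + √(-24251)) - 2079 = (-33332 + I*√24251) - 2079 = -35411 + I*√24251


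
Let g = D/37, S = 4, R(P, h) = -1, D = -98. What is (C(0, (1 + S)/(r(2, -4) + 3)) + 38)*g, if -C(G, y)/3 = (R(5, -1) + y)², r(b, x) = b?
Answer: -3724/37 ≈ -100.65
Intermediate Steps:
g = -98/37 ≈ -2.6486
C(G, y) = -3*(-1 + y)²
(C(0, (1 + S)/(r(2, -4) + 3)) + 38)*g = (-3*(-1 + (1 + 4)/(2 + 3))² + 38)*(-98/37) = (-3*(-1 + 5/5)² + 38)*(-98/37) = (-3*(-1 + 5*(⅕))² + 38)*(-98/37) = (-3*(-1 + 1)² + 38)*(-98/37) = (-3*0² + 38)*(-98/37) = (-3*0 + 38)*(-98/37) = (0 + 38)*(-98/37) = 38*(-98/37) = -3724/37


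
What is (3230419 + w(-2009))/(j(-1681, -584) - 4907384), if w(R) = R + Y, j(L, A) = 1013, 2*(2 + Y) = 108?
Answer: -1076154/1635457 ≈ -0.65801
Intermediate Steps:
Y = 52 (Y = -2 + (½)*108 = -2 + 54 = 52)
w(R) = 52 + R (w(R) = R + 52 = 52 + R)
(3230419 + w(-2009))/(j(-1681, -584) - 4907384) = (3230419 + (52 - 2009))/(1013 - 4907384) = (3230419 - 1957)/(-4906371) = 3228462*(-1/4906371) = -1076154/1635457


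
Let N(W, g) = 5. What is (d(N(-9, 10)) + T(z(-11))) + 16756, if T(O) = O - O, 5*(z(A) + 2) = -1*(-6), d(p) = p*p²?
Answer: 16881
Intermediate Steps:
d(p) = p³
z(A) = -⅘ (z(A) = -2 + (-1*(-6))/5 = -2 + (⅕)*6 = -2 + 6/5 = -⅘)
T(O) = 0
(d(N(-9, 10)) + T(z(-11))) + 16756 = (5³ + 0) + 16756 = (125 + 0) + 16756 = 125 + 16756 = 16881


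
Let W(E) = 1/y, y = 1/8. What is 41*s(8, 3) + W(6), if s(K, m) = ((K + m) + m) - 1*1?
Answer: 541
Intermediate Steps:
y = ⅛ ≈ 0.12500
s(K, m) = -1 + K + 2*m (s(K, m) = (K + 2*m) - 1 = -1 + K + 2*m)
W(E) = 8 (W(E) = 1/(⅛) = 8)
41*s(8, 3) + W(6) = 41*(-1 + 8 + 2*3) + 8 = 41*(-1 + 8 + 6) + 8 = 41*13 + 8 = 533 + 8 = 541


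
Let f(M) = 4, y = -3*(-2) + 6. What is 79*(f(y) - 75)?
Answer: -5609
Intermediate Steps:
y = 12 (y = 6 + 6 = 12)
79*(f(y) - 75) = 79*(4 - 75) = 79*(-71) = -5609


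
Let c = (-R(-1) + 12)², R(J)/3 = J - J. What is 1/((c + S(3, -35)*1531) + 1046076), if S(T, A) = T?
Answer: 1/1050813 ≈ 9.5164e-7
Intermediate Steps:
R(J) = 0 (R(J) = 3*(J - J) = 3*0 = 0)
c = 144 (c = (-1*0 + 12)² = (0 + 12)² = 12² = 144)
1/((c + S(3, -35)*1531) + 1046076) = 1/((144 + 3*1531) + 1046076) = 1/((144 + 4593) + 1046076) = 1/(4737 + 1046076) = 1/1050813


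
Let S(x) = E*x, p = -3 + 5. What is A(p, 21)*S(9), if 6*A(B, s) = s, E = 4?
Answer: 126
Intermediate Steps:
p = 2
A(B, s) = s/6
S(x) = 4*x
A(p, 21)*S(9) = ((⅙)*21)*(4*9) = (7/2)*36 = 126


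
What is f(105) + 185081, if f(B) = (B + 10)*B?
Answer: 197156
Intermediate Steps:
f(B) = B*(10 + B) (f(B) = (10 + B)*B = B*(10 + B))
f(105) + 185081 = 105*(10 + 105) + 185081 = 105*115 + 185081 = 12075 + 185081 = 197156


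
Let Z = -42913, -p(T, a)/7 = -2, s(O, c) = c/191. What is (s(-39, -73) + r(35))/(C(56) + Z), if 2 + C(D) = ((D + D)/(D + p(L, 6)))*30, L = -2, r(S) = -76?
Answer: 1621/909733 ≈ 0.0017818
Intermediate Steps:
s(O, c) = c/191 (s(O, c) = c*(1/191) = c/191)
p(T, a) = 14 (p(T, a) = -7*(-2) = 14)
C(D) = -2 + 60*D/(14 + D) (C(D) = -2 + ((D + D)/(D + 14))*30 = -2 + ((2*D)/(14 + D))*30 = -2 + (2*D/(14 + D))*30 = -2 + 60*D/(14 + D))
(s(-39, -73) + r(35))/(C(56) + Z) = ((1/191)*(-73) - 76)/(2*(-14 + 29*56)/(14 + 56) - 42913) = (-73/191 - 76)/(2*(-14 + 1624)/70 - 42913) = -14589/(191*(2*(1/70)*1610 - 42913)) = -14589/(191*(46 - 42913)) = -14589/191/(-42867) = -14589/191*(-1/42867) = 1621/909733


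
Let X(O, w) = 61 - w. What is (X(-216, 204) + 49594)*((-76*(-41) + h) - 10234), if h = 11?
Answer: -351448257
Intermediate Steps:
(X(-216, 204) + 49594)*((-76*(-41) + h) - 10234) = ((61 - 1*204) + 49594)*((-76*(-41) + 11) - 10234) = ((61 - 204) + 49594)*((3116 + 11) - 10234) = (-143 + 49594)*(3127 - 10234) = 49451*(-7107) = -351448257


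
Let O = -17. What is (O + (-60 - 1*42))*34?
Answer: -4046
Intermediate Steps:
(O + (-60 - 1*42))*34 = (-17 + (-60 - 1*42))*34 = (-17 + (-60 - 42))*34 = (-17 - 102)*34 = -119*34 = -4046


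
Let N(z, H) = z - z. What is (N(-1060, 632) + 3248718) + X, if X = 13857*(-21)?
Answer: 2957721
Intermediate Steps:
N(z, H) = 0
X = -290997
(N(-1060, 632) + 3248718) + X = (0 + 3248718) - 290997 = 3248718 - 290997 = 2957721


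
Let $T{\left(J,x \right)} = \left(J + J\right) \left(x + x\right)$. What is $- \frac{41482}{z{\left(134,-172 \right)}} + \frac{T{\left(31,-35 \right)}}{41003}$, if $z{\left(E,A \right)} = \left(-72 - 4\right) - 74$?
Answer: $\frac{850117723}{3075225} \approx 276.44$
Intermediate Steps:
$z{\left(E,A \right)} = -150$ ($z{\left(E,A \right)} = -76 - 74 = -150$)
$T{\left(J,x \right)} = 4 J x$ ($T{\left(J,x \right)} = 2 J 2 x = 4 J x$)
$- \frac{41482}{z{\left(134,-172 \right)}} + \frac{T{\left(31,-35 \right)}}{41003} = - \frac{41482}{-150} + \frac{4 \cdot 31 \left(-35\right)}{41003} = \left(-41482\right) \left(- \frac{1}{150}\right) - \frac{4340}{41003} = \frac{20741}{75} - \frac{4340}{41003} = \frac{850117723}{3075225}$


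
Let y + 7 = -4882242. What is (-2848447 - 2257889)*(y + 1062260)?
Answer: 19506147350304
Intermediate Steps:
y = -4882249 (y = -7 - 4882242 = -4882249)
(-2848447 - 2257889)*(y + 1062260) = (-2848447 - 2257889)*(-4882249 + 1062260) = -5106336*(-3819989) = 19506147350304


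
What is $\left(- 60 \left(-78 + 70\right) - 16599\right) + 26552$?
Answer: $10433$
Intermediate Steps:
$\left(- 60 \left(-78 + 70\right) - 16599\right) + 26552 = \left(\left(-60\right) \left(-8\right) - 16599\right) + 26552 = \left(480 - 16599\right) + 26552 = -16119 + 26552 = 10433$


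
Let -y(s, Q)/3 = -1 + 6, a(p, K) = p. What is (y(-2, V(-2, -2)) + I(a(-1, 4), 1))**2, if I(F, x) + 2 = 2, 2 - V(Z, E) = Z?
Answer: 225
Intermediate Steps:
V(Z, E) = 2 - Z
y(s, Q) = -15 (y(s, Q) = -3*(-1 + 6) = -3*5 = -15)
I(F, x) = 0 (I(F, x) = -2 + 2 = 0)
(y(-2, V(-2, -2)) + I(a(-1, 4), 1))**2 = (-15 + 0)**2 = (-15)**2 = 225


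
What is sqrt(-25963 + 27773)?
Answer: sqrt(1810) ≈ 42.544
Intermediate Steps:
sqrt(-25963 + 27773) = sqrt(1810)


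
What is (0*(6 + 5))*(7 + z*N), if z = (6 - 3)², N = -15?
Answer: 0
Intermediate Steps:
z = 9 (z = 3² = 9)
(0*(6 + 5))*(7 + z*N) = (0*(6 + 5))*(7 + 9*(-15)) = (0*11)*(7 - 135) = 0*(-128) = 0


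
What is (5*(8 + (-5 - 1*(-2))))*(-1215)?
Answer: -30375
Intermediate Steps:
(5*(8 + (-5 - 1*(-2))))*(-1215) = (5*(8 + (-5 + 2)))*(-1215) = (5*(8 - 3))*(-1215) = (5*5)*(-1215) = 25*(-1215) = -30375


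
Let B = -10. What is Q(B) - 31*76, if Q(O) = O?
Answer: -2366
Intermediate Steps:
Q(B) - 31*76 = -10 - 31*76 = -10 - 2356 = -2366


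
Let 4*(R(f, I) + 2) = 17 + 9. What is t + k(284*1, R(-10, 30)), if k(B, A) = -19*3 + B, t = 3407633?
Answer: 3407860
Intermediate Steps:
R(f, I) = 9/2 (R(f, I) = -2 + (17 + 9)/4 = -2 + (1/4)*26 = -2 + 13/2 = 9/2)
k(B, A) = -57 + B
t + k(284*1, R(-10, 30)) = 3407633 + (-57 + 284*1) = 3407633 + (-57 + 284) = 3407633 + 227 = 3407860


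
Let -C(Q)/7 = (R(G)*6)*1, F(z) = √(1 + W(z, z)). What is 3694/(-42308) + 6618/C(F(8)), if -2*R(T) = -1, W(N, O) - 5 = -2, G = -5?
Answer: -6668379/21154 ≈ -315.23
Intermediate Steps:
W(N, O) = 3 (W(N, O) = 5 - 2 = 3)
R(T) = ½ (R(T) = -½*(-1) = ½)
F(z) = 2 (F(z) = √(1 + 3) = √4 = 2)
C(Q) = -21 (C(Q) = -7*(½)*6 = -21)
3694/(-42308) + 6618/C(F(8)) = 3694/(-42308) + 6618/(-21) = 3694*(-1/42308) + 6618*(-1/21) = -1847/21154 - 2206/7 = -6668379/21154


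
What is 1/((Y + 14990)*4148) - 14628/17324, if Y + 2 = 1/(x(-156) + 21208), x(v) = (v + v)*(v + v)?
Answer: -110465444166415/130824678096379 ≈ -0.84438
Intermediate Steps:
x(v) = 4*v**2 (x(v) = (2*v)*(2*v) = 4*v**2)
Y = -237103/118552 (Y = -2 + 1/(4*(-156)**2 + 21208) = -2 + 1/(4*24336 + 21208) = -2 + 1/(97344 + 21208) = -2 + 1/118552 = -237103/118552 ≈ -2.0000)
1/((Y + 14990)*4148) - 14628/17324 = 1/((-237103/118552 + 14990)*4148) - 14628/17324 = (1/4148)/(1776857377/118552) - 14628*1/17324 = (118552/1776857377)*(1/4148) - 3657/4331 = 29638/1842601099949 - 3657/4331 = -110465444166415/130824678096379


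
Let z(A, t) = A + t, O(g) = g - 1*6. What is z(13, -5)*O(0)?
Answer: -48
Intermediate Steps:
O(g) = -6 + g (O(g) = g - 6 = -6 + g)
z(13, -5)*O(0) = (13 - 5)*(-6 + 0) = 8*(-6) = -48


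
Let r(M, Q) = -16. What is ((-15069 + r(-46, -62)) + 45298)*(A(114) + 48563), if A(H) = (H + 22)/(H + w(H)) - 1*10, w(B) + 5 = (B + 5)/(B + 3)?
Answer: 2360353342158/1609 ≈ 1.4670e+9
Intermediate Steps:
w(B) = -5 + (5 + B)/(3 + B) (w(B) = -5 + (B + 5)/(B + 3) = -5 + (5 + B)/(3 + B))
A(H) = -10 + (22 + H)/(H + 2*(-5 - 2*H)/(3 + H)) (A(H) = (H + 22)/(H + 2*(-5 - 2*H)/(3 + H)) - 1*10 = (22 + H)/(H + 2*(-5 - 2*H)/(3 + H)) - 10 = -10 + (22 + H)/(H + 2*(-5 - 2*H)/(3 + H)))
((-15069 + r(-46, -62)) + 45298)*(A(114) + 48563) = ((-15069 - 16) + 45298)*((166 - 9*114² + 35*114)/(-10 + 114² - 1*114) + 48563) = (-15085 + 45298)*((166 - 9*12996 + 3990)/(-10 + 12996 - 114) + 48563) = 30213*((166 - 116964 + 3990)/12872 + 48563) = 30213*((1/12872)*(-112808) + 48563) = 30213*(-14101/1609 + 48563) = 30213*(78123766/1609) = 2360353342158/1609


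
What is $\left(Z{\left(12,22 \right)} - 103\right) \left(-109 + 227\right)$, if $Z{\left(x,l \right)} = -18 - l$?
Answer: $-16874$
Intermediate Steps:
$\left(Z{\left(12,22 \right)} - 103\right) \left(-109 + 227\right) = \left(\left(-18 - 22\right) - 103\right) \left(-109 + 227\right) = \left(\left(-18 - 22\right) - 103\right) 118 = \left(-40 - 103\right) 118 = \left(-143\right) 118 = -16874$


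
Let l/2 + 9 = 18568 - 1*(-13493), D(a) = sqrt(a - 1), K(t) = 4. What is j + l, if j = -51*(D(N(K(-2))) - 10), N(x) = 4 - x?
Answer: 64614 - 51*I ≈ 64614.0 - 51.0*I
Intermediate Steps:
D(a) = sqrt(-1 + a)
l = 64104 (l = -18 + 2*(18568 - 1*(-13493)) = -18 + 2*(18568 + 13493) = -18 + 2*32061 = -18 + 64122 = 64104)
j = 510 - 51*I (j = -51*(sqrt(-1 + (4 - 1*4)) - 10) = -51*(sqrt(-1 + (4 - 4)) - 10) = -51*(sqrt(-1 + 0) - 10) = -51*(sqrt(-1) - 10) = -51*(I - 10) = -51*(-10 + I) = 510 - 51*I ≈ 510.0 - 51.0*I)
j + l = (510 - 51*I) + 64104 = 64614 - 51*I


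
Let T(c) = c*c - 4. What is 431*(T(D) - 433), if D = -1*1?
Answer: -187916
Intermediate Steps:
D = -1
T(c) = -4 + c² (T(c) = c² - 4 = -4 + c²)
431*(T(D) - 433) = 431*((-4 + (-1)²) - 433) = 431*((-4 + 1) - 433) = 431*(-3 - 433) = 431*(-436) = -187916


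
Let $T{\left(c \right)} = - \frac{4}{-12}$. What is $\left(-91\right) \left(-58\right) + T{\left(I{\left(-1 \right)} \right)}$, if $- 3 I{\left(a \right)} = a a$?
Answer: $\frac{15835}{3} \approx 5278.3$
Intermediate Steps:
$I{\left(a \right)} = - \frac{a^{2}}{3}$ ($I{\left(a \right)} = - \frac{a a}{3} = - \frac{a^{2}}{3}$)
$T{\left(c \right)} = \frac{1}{3}$ ($T{\left(c \right)} = \left(-4\right) \left(- \frac{1}{12}\right) = \frac{1}{3}$)
$\left(-91\right) \left(-58\right) + T{\left(I{\left(-1 \right)} \right)} = \left(-91\right) \left(-58\right) + \frac{1}{3} = 5278 + \frac{1}{3} = \frac{15835}{3}$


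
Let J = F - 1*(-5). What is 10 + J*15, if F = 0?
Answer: 85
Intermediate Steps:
J = 5 (J = 0 - 1*(-5) = 0 + 5 = 5)
10 + J*15 = 10 + 5*15 = 10 + 75 = 85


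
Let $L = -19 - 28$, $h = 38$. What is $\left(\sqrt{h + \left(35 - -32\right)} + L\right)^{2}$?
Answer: $\left(47 - \sqrt{105}\right)^{2} \approx 1350.8$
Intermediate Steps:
$L = -47$
$\left(\sqrt{h + \left(35 - -32\right)} + L\right)^{2} = \left(\sqrt{38 + \left(35 - -32\right)} - 47\right)^{2} = \left(\sqrt{38 + \left(35 + 32\right)} - 47\right)^{2} = \left(\sqrt{38 + 67} - 47\right)^{2} = \left(\sqrt{105} - 47\right)^{2} = \left(-47 + \sqrt{105}\right)^{2}$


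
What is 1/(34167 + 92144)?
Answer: 1/126311 ≈ 7.9170e-6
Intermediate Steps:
1/(34167 + 92144) = 1/126311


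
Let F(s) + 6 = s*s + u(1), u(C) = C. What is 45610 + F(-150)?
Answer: 68105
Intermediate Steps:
F(s) = -5 + s² (F(s) = -6 + (s*s + 1) = -6 + (s² + 1) = -6 + (1 + s²) = -5 + s²)
45610 + F(-150) = 45610 + (-5 + (-150)²) = 45610 + (-5 + 22500) = 45610 + 22495 = 68105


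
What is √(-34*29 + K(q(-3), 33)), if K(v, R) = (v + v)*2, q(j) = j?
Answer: I*√998 ≈ 31.591*I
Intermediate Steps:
K(v, R) = 4*v (K(v, R) = (2*v)*2 = 4*v)
√(-34*29 + K(q(-3), 33)) = √(-34*29 + 4*(-3)) = √(-986 - 12) = √(-998) = I*√998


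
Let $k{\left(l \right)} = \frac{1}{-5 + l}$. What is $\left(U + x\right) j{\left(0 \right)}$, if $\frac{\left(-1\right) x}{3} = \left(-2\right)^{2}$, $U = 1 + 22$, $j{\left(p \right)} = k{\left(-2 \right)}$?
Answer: $- \frac{11}{7} \approx -1.5714$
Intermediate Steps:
$j{\left(p \right)} = - \frac{1}{7}$ ($j{\left(p \right)} = \frac{1}{-5 - 2} = \frac{1}{-7} = - \frac{1}{7}$)
$U = 23$
$x = -12$ ($x = - 3 \left(-2\right)^{2} = \left(-3\right) 4 = -12$)
$\left(U + x\right) j{\left(0 \right)} = \left(23 - 12\right) \left(- \frac{1}{7}\right) = 11 \left(- \frac{1}{7}\right) = - \frac{11}{7}$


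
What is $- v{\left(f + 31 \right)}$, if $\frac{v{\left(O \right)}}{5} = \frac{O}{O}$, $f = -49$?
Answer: $-5$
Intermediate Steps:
$v{\left(O \right)} = 5$ ($v{\left(O \right)} = 5 \frac{O}{O} = 5 \cdot 1 = 5$)
$- v{\left(f + 31 \right)} = \left(-1\right) 5 = -5$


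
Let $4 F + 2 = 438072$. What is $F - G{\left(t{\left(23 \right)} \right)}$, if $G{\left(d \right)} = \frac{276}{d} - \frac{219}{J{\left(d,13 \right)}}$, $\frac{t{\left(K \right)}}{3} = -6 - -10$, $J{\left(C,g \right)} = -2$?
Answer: $109385$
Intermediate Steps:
$F = \frac{219035}{2}$ ($F = - \frac{1}{2} + \frac{1}{4} \cdot 438072 = - \frac{1}{2} + 109518 = \frac{219035}{2} \approx 1.0952 \cdot 10^{5}$)
$t{\left(K \right)} = 12$ ($t{\left(K \right)} = 3 \left(-6 - -10\right) = 3 \left(-6 + 10\right) = 3 \cdot 4 = 12$)
$G{\left(d \right)} = \frac{219}{2} + \frac{276}{d}$ ($G{\left(d \right)} = \frac{276}{d} - \frac{219}{-2} = \frac{276}{d} - - \frac{219}{2} = \frac{276}{d} + \frac{219}{2} = \frac{219}{2} + \frac{276}{d}$)
$F - G{\left(t{\left(23 \right)} \right)} = \frac{219035}{2} - \left(\frac{219}{2} + \frac{276}{12}\right) = \frac{219035}{2} - \left(\frac{219}{2} + 276 \cdot \frac{1}{12}\right) = \frac{219035}{2} - \left(\frac{219}{2} + 23\right) = \frac{219035}{2} - \frac{265}{2} = 109385$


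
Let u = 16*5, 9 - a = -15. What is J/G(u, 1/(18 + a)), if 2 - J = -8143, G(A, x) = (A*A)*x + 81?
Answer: 171045/4901 ≈ 34.900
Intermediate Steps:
a = 24 (a = 9 - 1*(-15) = 9 + 15 = 24)
u = 80
G(A, x) = 81 + x*A**2 (G(A, x) = A**2*x + 81 = x*A**2 + 81 = 81 + x*A**2)
J = 8145 (J = 2 - 1*(-8143) = 2 + 8143 = 8145)
J/G(u, 1/(18 + a)) = 8145/(81 + 80**2/(18 + 24)) = 8145/(81 + 6400/42) = 8145/(81 + (1/42)*6400) = 8145/(81 + 3200/21) = 8145/(4901/21) = 8145*(21/4901) = 171045/4901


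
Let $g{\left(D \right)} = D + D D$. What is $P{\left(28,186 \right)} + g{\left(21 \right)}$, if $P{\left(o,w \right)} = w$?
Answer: $648$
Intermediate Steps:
$g{\left(D \right)} = D + D^{2}$
$P{\left(28,186 \right)} + g{\left(21 \right)} = 186 + 21 \left(1 + 21\right) = 186 + 21 \cdot 22 = 186 + 462 = 648$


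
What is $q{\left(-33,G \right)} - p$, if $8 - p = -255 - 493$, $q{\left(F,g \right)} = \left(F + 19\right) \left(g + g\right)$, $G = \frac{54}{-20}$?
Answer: $- \frac{3402}{5} \approx -680.4$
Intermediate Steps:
$G = - \frac{27}{10}$ ($G = 54 \left(- \frac{1}{20}\right) = - \frac{27}{10} \approx -2.7$)
$q{\left(F,g \right)} = 2 g \left(19 + F\right)$ ($q{\left(F,g \right)} = \left(19 + F\right) 2 g = 2 g \left(19 + F\right)$)
$p = 756$ ($p = 8 - \left(-255 - 493\right) = 8 - -748 = 8 + 748 = 756$)
$q{\left(-33,G \right)} - p = 2 \left(- \frac{27}{10}\right) \left(19 - 33\right) - 756 = 2 \left(- \frac{27}{10}\right) \left(-14\right) - 756 = \frac{378}{5} - 756 = - \frac{3402}{5}$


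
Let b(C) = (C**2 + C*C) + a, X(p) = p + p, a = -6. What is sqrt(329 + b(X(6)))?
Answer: sqrt(611) ≈ 24.718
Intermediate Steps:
X(p) = 2*p
b(C) = -6 + 2*C**2 (b(C) = (C**2 + C*C) - 6 = (C**2 + C**2) - 6 = 2*C**2 - 6 = -6 + 2*C**2)
sqrt(329 + b(X(6))) = sqrt(329 + (-6 + 2*(2*6)**2)) = sqrt(329 + (-6 + 2*12**2)) = sqrt(329 + (-6 + 2*144)) = sqrt(329 + (-6 + 288)) = sqrt(329 + 282) = sqrt(611)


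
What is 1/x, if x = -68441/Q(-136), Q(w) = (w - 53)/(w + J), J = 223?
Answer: 63/1984789 ≈ 3.1741e-5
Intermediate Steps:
Q(w) = (-53 + w)/(223 + w) (Q(w) = (w - 53)/(w + 223) = (-53 + w)/(223 + w))
x = 1984789/63 (x = -68441*(223 - 136)/(-53 - 136) = -68441/(-189/87) = -68441/((1/87)*(-189)) = -68441/(-63/29) = -68441*(-29/63) = 1984789/63 ≈ 31505.)
1/x = 1/(1984789/63) = 63/1984789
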